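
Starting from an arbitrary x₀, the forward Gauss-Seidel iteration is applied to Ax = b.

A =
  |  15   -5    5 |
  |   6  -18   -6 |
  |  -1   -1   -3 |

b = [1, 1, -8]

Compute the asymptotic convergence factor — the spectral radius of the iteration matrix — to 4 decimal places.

A = D + L + U where D = diag(15, -18, -3).
GS T = -(D+L)⁻¹U: row 0 first, T[0,1] = -(-5)/(15) = +0.3333; later rows by forward substitution.
  T[0,:] = [+0.0000  +0.3333  -0.3333]
  T[1,:] = [+0.0000  +0.1111  -0.4444]
  T[2,:] = [+0.0000  -0.1481  +0.2593]
|λ(T)| sorted: 0.4523, 0.0819, 0.0000.
spectral radius ρ = 0.4523; 0.4523 < 1: convergent.

0.4523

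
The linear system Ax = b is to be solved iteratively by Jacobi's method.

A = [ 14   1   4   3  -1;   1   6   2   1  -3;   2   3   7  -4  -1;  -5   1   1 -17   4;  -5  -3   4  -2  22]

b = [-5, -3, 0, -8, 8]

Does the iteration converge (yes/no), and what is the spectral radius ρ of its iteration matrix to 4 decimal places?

Split A = D + L + U, D = diag(14, 6, 7, -17, 22).
T_J = -D⁻¹(L+U): T[4,0] = -(-5)/(22) = +0.2273; T[4,4] = 0.
  T[0,:] = [+0.0000 -0.0714 -0.2857 -0.2143 +0.0714]
  T[1,:] = [-0.1667 +0.0000 -0.3333 -0.1667 +0.5000]
  T[2,:] = [-0.2857 -0.4286 +0.0000 +0.5714 +0.1429]
  T[3,:] = [-0.2941 +0.0588 +0.0588 +0.0000 +0.2353]
  T[4,:] = [+0.2273 +0.1364 -0.1818 +0.0909 +0.0000]
|eigenvalues of T|: 0.5831, 0.4662, 0.4662, 0.1819, 0.1819.
ρ = 0.5831; 0.5831 < 1: convergent.

yes, ρ = 0.5831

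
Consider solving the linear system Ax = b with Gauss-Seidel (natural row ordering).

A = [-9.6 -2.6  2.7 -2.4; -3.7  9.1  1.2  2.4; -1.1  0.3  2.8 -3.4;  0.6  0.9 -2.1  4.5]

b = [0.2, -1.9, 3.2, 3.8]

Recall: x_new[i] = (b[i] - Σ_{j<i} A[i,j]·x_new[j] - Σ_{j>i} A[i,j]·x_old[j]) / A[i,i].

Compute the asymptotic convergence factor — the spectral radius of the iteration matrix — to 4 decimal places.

0.6776

Write A = D+L+U with D = diag(-9.6, 9.1, 2.8, 4.5).
GS T = -(D+L)⁻¹U: row 0 first, T[0,3] = -(-2.4)/(-9.6) = -0.2500; later rows by forward substitution.
  T[0,:] = [+0.0000 -0.2708 +0.2813 -0.2500]
  T[1,:] = [+0.0000 -0.1101 -0.0175 -0.3654]
  T[2,:] = [+0.0000 -0.0946 +0.1124 +1.1552]
  T[3,:] = [+0.0000 +0.0140 +0.0184 +0.6455]
eigenvalue magnitudes: 0.6776, 0.1085, 0.0786, 0.0000.
ρ(T) = max|λ| = 0.6776; 0.6776 < 1, so it converges for any x₀.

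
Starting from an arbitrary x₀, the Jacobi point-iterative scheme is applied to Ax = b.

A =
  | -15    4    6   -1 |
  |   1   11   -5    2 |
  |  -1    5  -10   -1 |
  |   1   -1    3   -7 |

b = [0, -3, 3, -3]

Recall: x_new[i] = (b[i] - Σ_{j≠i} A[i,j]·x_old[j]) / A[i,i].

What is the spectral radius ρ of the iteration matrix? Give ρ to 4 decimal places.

A = D + L + U where D = diag(-15, 11, -10, -7).
Jacobi T = -D⁻¹(L+U): T[1,0] = -(1)/(11) = -0.0909; T[1,1] = 0.
  T[0,:] = [+0.0000  +0.2667  +0.4000  -0.0667]
  T[1,:] = [-0.0909  +0.0000  +0.4545  -0.1818]
  T[2,:] = [-0.1000  +0.5000  +0.0000  -0.1000]
  T[3,:] = [+0.1429  -0.1429  +0.4286  +0.0000]
|roots of det(T-λI)|: 0.5190, 0.3864, 0.3864, 0.0302.
ρ = 0.5190; 0.5190 < 1 ⇒ converges.

0.5190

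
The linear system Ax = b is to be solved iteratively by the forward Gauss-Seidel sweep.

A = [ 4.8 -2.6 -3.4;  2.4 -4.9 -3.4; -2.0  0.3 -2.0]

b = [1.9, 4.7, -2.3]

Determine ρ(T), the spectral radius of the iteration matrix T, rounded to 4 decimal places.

Split A = D + L + U, D = diag(4.8, -4.9, -2).
GS T = -(D+L)⁻¹U: row 0 first, T[0,1] = -(-2.6)/(4.8) = +0.5417; later rows by forward substitution.
  T[0,:] = [+0.0000  +0.5417  +0.7083]
  T[1,:] = [+0.0000  +0.2653  -0.3469]
  T[2,:] = [+0.0000  -0.5019  -0.7604]
moduli |λ_i(T)| = 0.9087, 0.4136, 0.0000.
ρ(T) = max|λ| = 0.9087; 0.9087 < 1, so it converges for any x₀.

0.9087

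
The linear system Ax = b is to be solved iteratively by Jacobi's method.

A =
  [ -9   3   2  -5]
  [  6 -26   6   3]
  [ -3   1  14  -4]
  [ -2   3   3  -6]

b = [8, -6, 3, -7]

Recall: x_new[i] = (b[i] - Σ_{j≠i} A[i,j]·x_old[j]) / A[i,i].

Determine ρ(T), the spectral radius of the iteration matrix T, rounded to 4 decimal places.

0.7854

Write A = D+L+U with D = diag(-9, -26, 14, -6).
T_J = -D⁻¹(L+U): T[1,0] = -(6)/(-26) = +0.2308; T[1,1] = 0.
  T[0,:] = [+0.0000  +0.3333  +0.2222  -0.5556]
  T[1,:] = [+0.2308  +0.0000  +0.2308  +0.1154]
  T[2,:] = [+0.2143  -0.0714  +0.0000  +0.2857]
  T[3,:] = [-0.3333  +0.5000  +0.5000  +0.0000]
|λ(T)| sorted: 0.7854, 0.4533, 0.4533, 0.0936.
ρ = 0.7854; 0.7854 < 1 ⇒ converges.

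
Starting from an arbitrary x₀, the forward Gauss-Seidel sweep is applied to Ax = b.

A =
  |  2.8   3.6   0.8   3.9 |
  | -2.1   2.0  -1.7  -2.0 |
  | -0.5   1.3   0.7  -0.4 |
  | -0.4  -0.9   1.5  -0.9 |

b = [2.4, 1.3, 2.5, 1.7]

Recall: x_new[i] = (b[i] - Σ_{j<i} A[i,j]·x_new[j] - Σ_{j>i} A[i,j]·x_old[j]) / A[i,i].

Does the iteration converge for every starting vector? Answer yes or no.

no

A = D + L + U where D = diag(2.8, 2, 0.7, -0.9).
Gauss-Seidel: T = -(D+L)⁻¹U, row 0 first, T[0,3] = -(3.9)/(2.8) = -1.3929; later rows by forward substitution.
  T[0,:] = [+0.0000  -1.2857  -0.2857  -1.3929]
  T[1,:] = [+0.0000  -1.3500  +0.5500  -0.4625]
  T[2,:] = [+0.0000  +1.5888  -1.2255  +0.4355]
  T[3,:] = [+0.0000  +4.5694  -2.4655  +1.8073]
eigenvalue magnitudes: 1.1551, 0.7204, 0.3335, 0.0000.
spectral radius ρ = 1.1551; 1.1551 > 1: divergent.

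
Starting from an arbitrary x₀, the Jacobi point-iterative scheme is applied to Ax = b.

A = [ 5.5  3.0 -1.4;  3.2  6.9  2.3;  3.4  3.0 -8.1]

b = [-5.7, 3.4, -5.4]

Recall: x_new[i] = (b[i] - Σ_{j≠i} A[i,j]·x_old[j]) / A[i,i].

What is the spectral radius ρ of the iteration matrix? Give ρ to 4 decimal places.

Write A = D+L+U with D = diag(5.5, 6.9, -8.1).
Jacobi: T = -D⁻¹(L+U), T[0,1] = -(3)/(5.5) = -0.5455; T[0,0] = 0.
  T[0,:] = [+0.0000 -0.5455 +0.2545]
  T[1,:] = [-0.4638 +0.0000 -0.3333]
  T[2,:] = [+0.4198 +0.3704 +0.0000]
|λ(T)| sorted: 0.5443, 0.3912, 0.1531.
ρ(T) = max|λ| = 0.5443; 0.5443 < 1 ⇒ converges.

0.5443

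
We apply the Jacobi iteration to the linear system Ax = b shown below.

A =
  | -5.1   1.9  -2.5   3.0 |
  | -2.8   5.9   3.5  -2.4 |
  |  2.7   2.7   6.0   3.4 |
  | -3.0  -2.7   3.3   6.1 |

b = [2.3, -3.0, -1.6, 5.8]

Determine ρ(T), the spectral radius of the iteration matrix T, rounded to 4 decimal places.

Let D = diag(-5.1, 5.9, 6, 6.1); L, U the strict triangles.
Jacobi T = -D⁻¹(L+U): T[1,2] = -(3.5)/(5.9) = -0.5932; T[1,1] = 0.
  T[0,:] = [+0.0000 +0.3725 -0.4902 +0.5882]
  T[1,:] = [+0.4746 +0.0000 -0.5932 +0.4068]
  T[2,:] = [-0.4500 -0.4500 +0.0000 -0.5667]
  T[3,:] = [+0.4918 +0.4426 -0.5410 +0.0000]
moduli |λ_i(T)| = 1.4669, 0.5521, 0.5091, 0.4057.
spectral radius ρ = 1.4669; 1.4669 > 1, so it fails to converge.

1.4669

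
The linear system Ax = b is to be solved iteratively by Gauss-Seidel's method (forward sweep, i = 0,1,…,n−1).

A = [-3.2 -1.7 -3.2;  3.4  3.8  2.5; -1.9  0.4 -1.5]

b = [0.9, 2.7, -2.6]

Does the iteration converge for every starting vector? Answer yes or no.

Diagonal D = diag(-3.2, 3.8, -1.5); L, U strict lower/upper.
T_GS = -(D+L)⁻¹U: row 0 first, T[0,1] = -(-1.7)/(-3.2) = -0.5312; later rows by forward substitution.
  T[0,:] = [+0.0000, -0.5312, -1.0000]
  T[1,:] = [+0.0000, +0.4753, +0.2368]
  T[2,:] = [+0.0000, +0.7997, +1.3298]
eigenvalue magnitudes: 1.5124, 0.2927, 0.0000.
spectral radius ρ = 1.5124; 1.5124 > 1, so it fails to converge.

no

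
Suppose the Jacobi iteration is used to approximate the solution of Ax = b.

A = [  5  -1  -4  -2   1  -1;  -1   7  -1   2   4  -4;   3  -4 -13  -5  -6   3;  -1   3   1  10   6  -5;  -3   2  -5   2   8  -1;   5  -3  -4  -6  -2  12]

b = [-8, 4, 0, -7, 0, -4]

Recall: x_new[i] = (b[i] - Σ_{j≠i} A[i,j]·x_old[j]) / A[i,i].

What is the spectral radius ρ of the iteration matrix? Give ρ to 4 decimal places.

1.2289

Split A = D + L + U, D = diag(5, 7, -13, 10, 8, 12).
T_J = -D⁻¹(L+U): T[0,1] = -(-1)/(5) = +0.2000; T[0,0] = 0.
  T[0,:] = [+0.0000 +0.2000 +0.8000 +0.4000 -0.2000 +0.2000]
  T[1,:] = [+0.1429 +0.0000 +0.1429 -0.2857 -0.5714 +0.5714]
  T[2,:] = [+0.2308 -0.3077 +0.0000 -0.3846 -0.4615 +0.2308]
  T[3,:] = [+0.1000 -0.3000 -0.1000 +0.0000 -0.6000 +0.5000]
  T[4,:] = [+0.3750 -0.2500 +0.6250 -0.2500 +0.0000 +0.1250]
  T[5,:] = [-0.4167 +0.2500 +0.3333 +0.5000 +0.1667 +0.0000]
|λ(T)| sorted: 1.2289, 0.4968, 0.4968, 0.3205, 0.3205, 0.2975.
spectral radius ρ = 1.2289; 1.2289 > 1: divergent.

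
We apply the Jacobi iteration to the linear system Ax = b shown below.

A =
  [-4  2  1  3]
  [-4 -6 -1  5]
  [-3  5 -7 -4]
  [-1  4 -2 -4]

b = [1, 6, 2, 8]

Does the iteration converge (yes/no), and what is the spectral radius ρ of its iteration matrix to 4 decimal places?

no, ρ = 1.1651

Diagonal D = diag(-4, -6, -7, -4); L, U strict lower/upper.
T_J = -D⁻¹(L+U): T[0,1] = -(2)/(-4) = +0.5000; T[0,0] = 0.
  T[0,:] = [+0.0000 +0.5000 +0.2500 +0.7500]
  T[1,:] = [-0.6667 +0.0000 -0.1667 +0.8333]
  T[2,:] = [-0.4286 +0.7143 +0.0000 -0.5714]
  T[3,:] = [-0.2500 +1.0000 -0.5000 +0.0000]
|roots of det(T-λI)|: 1.1651, 0.8111, 0.8111, 0.6912.
ρ = 1.1651; 1.1651 > 1: divergent.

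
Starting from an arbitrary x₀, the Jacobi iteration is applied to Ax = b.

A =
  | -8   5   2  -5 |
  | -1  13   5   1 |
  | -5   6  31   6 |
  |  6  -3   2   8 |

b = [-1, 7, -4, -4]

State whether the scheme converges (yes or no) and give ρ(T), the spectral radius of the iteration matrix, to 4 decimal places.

Split A = D + L + U, D = diag(-8, 13, 31, 8).
Jacobi T = -D⁻¹(L+U): T[0,1] = -(5)/(-8) = +0.6250; T[0,0] = 0.
  T[0,:] = [+0.0000  +0.6250  +0.2500  -0.6250]
  T[1,:] = [+0.0769  +0.0000  -0.3846  -0.0769]
  T[2,:] = [+0.1613  -0.1935  +0.0000  -0.1935]
  T[3,:] = [-0.7500  +0.3750  -0.2500  +0.0000]
|λ(T)| sorted: 0.7947, 0.6354, 0.4362, 0.2769.
spectral radius ρ = 0.7947; 0.7947 < 1: convergent.

yes, ρ = 0.7947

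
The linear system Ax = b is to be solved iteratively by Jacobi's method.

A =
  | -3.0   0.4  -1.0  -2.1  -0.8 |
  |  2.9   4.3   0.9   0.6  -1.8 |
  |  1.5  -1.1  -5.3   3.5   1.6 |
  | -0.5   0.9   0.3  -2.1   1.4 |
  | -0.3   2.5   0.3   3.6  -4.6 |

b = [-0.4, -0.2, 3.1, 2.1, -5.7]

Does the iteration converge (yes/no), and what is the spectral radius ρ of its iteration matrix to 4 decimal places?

Diagonal D = diag(-3, 4.3, -5.3, -2.1, -4.6); L, U strict lower/upper.
T_J = -D⁻¹(L+U): T[3,0] = -(-0.5)/(-2.1) = -0.2381; T[3,3] = 0.
  T[0,:] = [+0.0000 +0.1333 -0.3333 -0.7000 -0.2667]
  T[1,:] = [-0.6744 +0.0000 -0.2093 -0.1395 +0.4186]
  T[2,:] = [+0.2830 -0.2075 +0.0000 +0.6604 +0.3019]
  T[3,:] = [-0.2381 +0.4286 +0.1429 +0.0000 +0.6667]
  T[4,:] = [-0.0652 +0.5435 +0.0652 +0.7826 +0.0000]
eigenvalue magnitudes: 1.2108, 0.7516, 0.5314, 0.5314, 0.4763.
spectral radius ρ = 1.2108; 1.2108 > 1: divergent.

no, ρ = 1.2108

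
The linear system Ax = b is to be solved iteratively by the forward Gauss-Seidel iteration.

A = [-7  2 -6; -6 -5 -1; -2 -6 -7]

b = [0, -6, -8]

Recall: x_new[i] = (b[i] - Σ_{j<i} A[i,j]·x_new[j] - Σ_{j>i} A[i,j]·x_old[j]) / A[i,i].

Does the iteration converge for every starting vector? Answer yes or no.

Split A = D + L + U, D = diag(-7, -5, -7).
GS T = -(D+L)⁻¹U: row 0 first, T[0,2] = -(-6)/(-7) = -0.8571; later rows by forward substitution.
  T[0,:] = [+0.0000 +0.2857 -0.8571]
  T[1,:] = [+0.0000 -0.3429 +0.8286]
  T[2,:] = [+0.0000 +0.2122 -0.4653]
moduli |λ_i(T)| = 0.8279, 0.0197, 0.0000.
ρ(T) = max|λ| = 0.8279; 0.8279 < 1 ⇒ converges.

yes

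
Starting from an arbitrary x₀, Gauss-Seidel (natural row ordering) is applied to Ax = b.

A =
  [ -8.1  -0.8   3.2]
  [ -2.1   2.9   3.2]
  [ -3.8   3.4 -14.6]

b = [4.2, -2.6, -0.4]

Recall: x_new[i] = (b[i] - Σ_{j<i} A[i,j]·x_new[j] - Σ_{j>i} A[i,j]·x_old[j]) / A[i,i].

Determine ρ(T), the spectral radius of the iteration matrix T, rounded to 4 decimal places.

Let D = diag(-8.1, 2.9, -14.6); L, U the strict triangles.
GS T = -(D+L)⁻¹U: row 0 first, T[0,1] = -(-0.8)/(-8.1) = -0.0988; later rows by forward substitution.
  T[0,:] = [+0.0000  -0.0988  +0.3951]
  T[1,:] = [+0.0000  -0.0715  -0.8174]
  T[2,:] = [+0.0000  +0.0091  -0.2932]
eigenvalue magnitudes: 0.2522, 0.1125, 0.0000.
spectral radius ρ = 0.2522; 0.2522 < 1: convergent.

0.2522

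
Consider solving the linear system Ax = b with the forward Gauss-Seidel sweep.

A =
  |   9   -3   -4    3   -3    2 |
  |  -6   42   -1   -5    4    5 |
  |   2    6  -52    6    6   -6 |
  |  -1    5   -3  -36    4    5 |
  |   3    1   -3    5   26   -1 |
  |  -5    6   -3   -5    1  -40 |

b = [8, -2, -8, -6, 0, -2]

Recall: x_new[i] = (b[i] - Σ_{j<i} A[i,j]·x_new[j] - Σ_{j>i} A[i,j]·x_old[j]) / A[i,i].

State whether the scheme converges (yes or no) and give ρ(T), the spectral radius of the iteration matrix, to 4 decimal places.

Write A = D+L+U with D = diag(9, 42, -52, -36, 26, -40).
T_GS = -(D+L)⁻¹U: row 0 first, T[0,4] = -(-3)/(9) = +0.3333; later rows by forward substitution.
  T[0,:] = [+0.0000  +0.3333  +0.4444  -0.3333  +0.3333  -0.2222]
  T[1,:] = [+0.0000  +0.0476  +0.0873  +0.0714  -0.0476  -0.1508]
  T[2,:] = [+0.0000  +0.0183  +0.0272  +0.1108  +0.1227  -0.1413]
  T[3,:] = [+0.0000  -0.0042  -0.0025  +0.0099  +0.0850  +0.1359]
  T[4,:] = [+0.0000  -0.0374  -0.0510  +0.0466  -0.0388  +0.0275]
  T[5,:] = [+0.0000  -0.0363  -0.0455  +0.0440  -0.0696  -0.0005]
|λ(T)| sorted: 0.1686, 0.1348, 0.1348, 0.0126, 0.0126, 0.0000.
ρ(T) = max|λ| = 0.1686; 0.1686 < 1, so it converges for any x₀.

yes, ρ = 0.1686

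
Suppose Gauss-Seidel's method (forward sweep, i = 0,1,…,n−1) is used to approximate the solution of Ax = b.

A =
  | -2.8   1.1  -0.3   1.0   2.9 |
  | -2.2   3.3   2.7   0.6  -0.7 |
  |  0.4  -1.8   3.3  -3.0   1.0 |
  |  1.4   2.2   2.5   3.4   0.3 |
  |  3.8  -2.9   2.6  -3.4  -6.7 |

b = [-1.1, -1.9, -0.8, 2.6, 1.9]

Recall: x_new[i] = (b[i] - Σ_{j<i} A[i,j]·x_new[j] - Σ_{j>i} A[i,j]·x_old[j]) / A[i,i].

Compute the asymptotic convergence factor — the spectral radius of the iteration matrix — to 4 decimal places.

1.1354

Diagonal D = diag(-2.8, 3.3, 3.3, 3.4, -6.7); L, U strict lower/upper.
T_GS = -(D+L)⁻¹U: row 0 first, T[0,2] = -(-0.3)/(-2.8) = -0.1071; later rows by forward substitution.
  T[0,:] = [+0.0000, +0.3929, -0.1071, +0.3571, +1.0357]
  T[1,:] = [+0.0000, +0.2619, -0.8896, +0.0563, +0.9026]
  T[2,:] = [+0.0000, +0.0952, -0.4723, +0.8965, +0.0638]
  T[3,:] = [+0.0000, -0.4013, +0.9670, -0.8427, -1.1456]
  T[4,:] = [+0.0000, +0.3500, -0.3497, +0.9537, +0.8028]
moduli |λ_i(T)| = 1.1354, 0.4467, 0.4467, 0.0646, 0.0000.
ρ(T) = max|λ| = 1.1354; 1.1354 > 1, so it fails to converge.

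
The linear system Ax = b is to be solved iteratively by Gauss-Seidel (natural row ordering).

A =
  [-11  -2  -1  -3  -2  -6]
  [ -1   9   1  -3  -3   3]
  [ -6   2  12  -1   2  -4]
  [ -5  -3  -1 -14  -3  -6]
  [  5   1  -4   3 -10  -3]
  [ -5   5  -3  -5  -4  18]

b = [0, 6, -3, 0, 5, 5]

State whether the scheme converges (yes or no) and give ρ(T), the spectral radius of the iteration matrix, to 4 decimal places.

Diagonal D = diag(-11, 9, 12, -14, -10, 18); L, U strict lower/upper.
Gauss-Seidel: T = -(D+L)⁻¹U, row 0 first, T[0,5] = -(-6)/(-11) = -0.5455; later rows by forward substitution.
  T[0,:] = [+0.0000, -0.1818, -0.0909, -0.2727, -0.1818, -0.5455]
  T[1,:] = [+0.0000, -0.0202, -0.1212, +0.3030, +0.3131, -0.3939]
  T[2,:] = [+0.0000, -0.0875, -0.0253, -0.1035, -0.3098, +0.1263]
  T[3,:] = [+0.0000, +0.0755, +0.0602, +0.0399, -0.1943, -0.1584]
  T[4,:] = [+0.0000, -0.0353, -0.0294, -0.0527, +0.0060, -0.7101]
  T[5,:] = [+0.0000, -0.0463, +0.0144, -0.1778, -0.2418, -0.2228]
|eigenvalues of T|: 0.6070, 0.3581, 0.1932, 0.1710, 0.0042, 0.0000.
spectral radius ρ = 0.6070; 0.6070 < 1: convergent.

yes, ρ = 0.6070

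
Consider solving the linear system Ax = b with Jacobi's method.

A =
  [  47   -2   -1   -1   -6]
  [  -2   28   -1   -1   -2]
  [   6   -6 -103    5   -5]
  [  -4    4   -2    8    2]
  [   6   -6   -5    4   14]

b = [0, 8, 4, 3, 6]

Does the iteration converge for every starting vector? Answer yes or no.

Diagonal D = diag(47, 28, -103, 8, 14); L, U strict lower/upper.
Jacobi T = -D⁻¹(L+U): T[3,1] = -(4)/(8) = -0.5000; T[3,3] = 0.
  T[0,:] = [+0.0000, +0.0426, +0.0213, +0.0213, +0.1277]
  T[1,:] = [+0.0714, +0.0000, +0.0357, +0.0357, +0.0714]
  T[2,:] = [+0.0583, -0.0583, +0.0000, +0.0485, -0.0485]
  T[3,:] = [+0.5000, -0.5000, +0.2500, +0.0000, -0.2500]
  T[4,:] = [-0.4286, +0.4286, +0.3571, -0.2857, +0.0000]
eigenvalue magnitudes: 0.2787, 0.1246, 0.1246, 0.1141, 0.1141.
spectral radius ρ = 0.2787; 0.2787 < 1: convergent.

yes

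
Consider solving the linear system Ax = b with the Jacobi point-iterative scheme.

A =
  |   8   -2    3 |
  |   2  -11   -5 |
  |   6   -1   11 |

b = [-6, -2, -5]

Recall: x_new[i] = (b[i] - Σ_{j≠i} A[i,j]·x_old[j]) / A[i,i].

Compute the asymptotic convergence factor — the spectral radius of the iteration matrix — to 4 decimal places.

Split A = D + L + U, D = diag(8, -11, 11).
Jacobi: T = -D⁻¹(L+U), T[0,2] = -(3)/(8) = -0.3750; T[0,0] = 0.
  T[0,:] = [+0.0000 +0.2500 -0.3750]
  T[1,:] = [+0.1818 +0.0000 -0.4545]
  T[2,:] = [-0.5455 +0.0909 +0.0000]
|roots of det(T-λI)|: 0.5559, 0.3168, 0.3168.
spectral radius ρ = 0.5559; 0.5559 < 1: convergent.

0.5559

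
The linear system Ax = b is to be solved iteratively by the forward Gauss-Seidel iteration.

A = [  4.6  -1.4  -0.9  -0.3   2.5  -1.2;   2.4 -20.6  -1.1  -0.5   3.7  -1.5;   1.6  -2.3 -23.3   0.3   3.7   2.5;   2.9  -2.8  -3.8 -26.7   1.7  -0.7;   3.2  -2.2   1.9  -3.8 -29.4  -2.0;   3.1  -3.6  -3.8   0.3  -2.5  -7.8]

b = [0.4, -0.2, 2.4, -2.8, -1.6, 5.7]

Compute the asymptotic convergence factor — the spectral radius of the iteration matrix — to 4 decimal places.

A = D + L + U where D = diag(4.6, -20.6, -23.3, -26.7, -29.4, -7.8).
T_GS = -(D+L)⁻¹U: row 0 first, T[0,1] = -(-1.4)/(4.6) = +0.3043; later rows by forward substitution.
  T[0,:] = [+0.0000  +0.3043  +0.1957  +0.0652  -0.5435  +0.2609]
  T[1,:] = [+0.0000  +0.0355  -0.0306  -0.0167  +0.1163  -0.0424]
  T[2,:] = [+0.0000  +0.0174  +0.0165  +0.0190  +0.1100  +0.1294]
  T[3,:] = [+0.0000  +0.0269  +0.0221  +0.0061  -0.0232  -0.0119]
  T[4,:] = [+0.0000  +0.0281  +0.0218  +0.0088  -0.0577  -0.0266]
  T[5,:] = [+0.0000  +0.0881  +0.0777  +0.0218  -0.3056  +0.0683]
|roots of det(T-λI)|: 0.1659, 0.0992, 0.0992, 0.0448, 0.0049, 0.0000.
ρ = 0.1659; 0.1659 < 1: convergent.

0.1659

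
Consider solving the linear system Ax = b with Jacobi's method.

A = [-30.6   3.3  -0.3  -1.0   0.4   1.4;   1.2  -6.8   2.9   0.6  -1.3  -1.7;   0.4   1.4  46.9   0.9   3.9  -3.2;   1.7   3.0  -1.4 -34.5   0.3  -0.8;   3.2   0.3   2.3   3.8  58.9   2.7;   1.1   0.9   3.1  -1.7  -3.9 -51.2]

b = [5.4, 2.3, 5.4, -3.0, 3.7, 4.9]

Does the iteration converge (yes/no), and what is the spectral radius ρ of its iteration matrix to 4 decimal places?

yes, ρ = 0.1842

Split A = D + L + U, D = diag(-30.6, -6.8, 46.9, -34.5, 58.9, -51.2).
T_J = -D⁻¹(L+U): T[2,5] = -(-3.2)/(46.9) = +0.0682; T[2,2] = 0.
  T[0,:] = [+0.0000 +0.1078 -0.0098 -0.0327 +0.0131 +0.0458]
  T[1,:] = [+0.1765 +0.0000 +0.4265 +0.0882 -0.1912 -0.2500]
  T[2,:] = [-0.0085 -0.0299 +0.0000 -0.0192 -0.0832 +0.0682]
  T[3,:] = [+0.0493 +0.0870 -0.0406 +0.0000 +0.0087 -0.0232]
  T[4,:] = [-0.0543 -0.0051 -0.0390 -0.0645 +0.0000 -0.0458]
  T[5,:] = [+0.0215 +0.0176 +0.0605 -0.0332 -0.0762 +0.0000]
|eigenvalues of T|: 0.1842, 0.0956, 0.0956, 0.0732, 0.0732, 0.0704.
ρ(T) = max|λ| = 0.1842; 0.1842 < 1: convergent.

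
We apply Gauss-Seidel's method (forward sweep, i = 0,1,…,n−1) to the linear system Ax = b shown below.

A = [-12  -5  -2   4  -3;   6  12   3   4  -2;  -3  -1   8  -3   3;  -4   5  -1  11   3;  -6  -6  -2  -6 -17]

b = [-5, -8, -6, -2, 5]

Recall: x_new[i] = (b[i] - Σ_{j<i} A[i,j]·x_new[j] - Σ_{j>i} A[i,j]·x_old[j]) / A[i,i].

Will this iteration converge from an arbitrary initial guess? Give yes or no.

Diagonal D = diag(-12, 12, 8, 11, -17); L, U strict lower/upper.
Gauss-Seidel: T = -(D+L)⁻¹U, row 0 first, T[0,2] = -(-2)/(-12) = -0.1667; later rows by forward substitution.
  T[0,:] = [+0.0000  -0.4167  -0.1667  +0.3333  -0.2500]
  T[1,:] = [+0.0000  +0.2083  -0.1667  -0.5000  +0.2917]
  T[2,:] = [+0.0000  -0.1302  -0.0833  +0.4375  -0.4323]
  T[3,:] = [+0.0000  -0.2580  +0.0076  +0.3883  -0.5355]
  T[4,:] = [+0.0000  +0.1799  +0.1248  -0.1297  +0.2252]
|eigenvalues of T|: 0.8718, 0.1963, 0.1963, 0.1119, 0.0000.
ρ = 0.8718; 0.8718 < 1, so it converges for any x₀.

yes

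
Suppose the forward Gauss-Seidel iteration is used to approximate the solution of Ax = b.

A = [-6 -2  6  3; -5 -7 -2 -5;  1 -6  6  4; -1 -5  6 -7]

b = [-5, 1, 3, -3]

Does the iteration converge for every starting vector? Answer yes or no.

Split A = D + L + U, D = diag(-6, -7, 6, -7).
GS T = -(D+L)⁻¹U: row 0 first, T[0,1] = -(-2)/(-6) = -0.3333; later rows by forward substitution.
  T[0,:] = [+0.0000  -0.3333  +1.0000  +0.5000]
  T[1,:] = [+0.0000  +0.2381  -1.0000  -1.0714]
  T[2,:] = [+0.0000  +0.2937  -1.1667  -1.8214]
  T[3,:] = [+0.0000  +0.1293  -0.4286  -0.8673]
|λ(T)| sorted: 1.6865, 0.1462, 0.0368, 0.0000.
spectral radius ρ = 1.6865; 1.6865 > 1: divergent.

no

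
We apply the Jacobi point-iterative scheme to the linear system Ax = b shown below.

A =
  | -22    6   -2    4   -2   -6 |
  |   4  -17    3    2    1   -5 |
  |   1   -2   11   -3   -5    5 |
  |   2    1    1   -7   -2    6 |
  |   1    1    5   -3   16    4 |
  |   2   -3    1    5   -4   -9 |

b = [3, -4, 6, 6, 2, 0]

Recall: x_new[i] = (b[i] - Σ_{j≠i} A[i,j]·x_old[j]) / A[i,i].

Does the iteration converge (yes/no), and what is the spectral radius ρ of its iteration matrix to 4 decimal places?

yes, ρ = 0.8231

Diagonal D = diag(-22, -17, 11, -7, 16, -9); L, U strict lower/upper.
Jacobi T = -D⁻¹(L+U): T[4,5] = -(4)/(16) = -0.2500; T[4,4] = 0.
  T[0,:] = [+0.0000 +0.2727 -0.0909 +0.1818 -0.0909 -0.2727]
  T[1,:] = [+0.2353 +0.0000 +0.1765 +0.1176 +0.0588 -0.2941]
  T[2,:] = [-0.0909 +0.1818 +0.0000 +0.2727 +0.4545 -0.4545]
  T[3,:] = [+0.2857 +0.1429 +0.1429 +0.0000 -0.2857 +0.8571]
  T[4,:] = [-0.0625 -0.0625 -0.3125 +0.1875 +0.0000 -0.2500]
  T[5,:] = [+0.2222 -0.3333 +0.1111 +0.5556 -0.4444 +0.0000]
|roots of det(T-λI)|: 0.8231, 0.5567, 0.5045, 0.3667, 0.3219, 0.3219.
ρ(T) = max|λ| = 0.8231; 0.8231 < 1 ⇒ converges.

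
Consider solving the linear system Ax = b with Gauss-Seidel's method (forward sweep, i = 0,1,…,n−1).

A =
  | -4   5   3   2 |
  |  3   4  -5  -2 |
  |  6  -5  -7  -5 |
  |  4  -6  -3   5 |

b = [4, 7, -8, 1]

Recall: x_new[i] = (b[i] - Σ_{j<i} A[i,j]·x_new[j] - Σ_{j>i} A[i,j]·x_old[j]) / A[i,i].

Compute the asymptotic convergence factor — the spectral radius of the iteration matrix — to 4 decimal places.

1.2668

Split A = D + L + U, D = diag(-4, 4, -7, 5).
T_GS = -(D+L)⁻¹U: row 0 first, T[0,3] = -(2)/(-4) = +0.5000; later rows by forward substitution.
  T[0,:] = [+0.0000 +1.2500 +0.7500 +0.5000]
  T[1,:] = [+0.0000 -0.9375 +0.6875 +0.1250]
  T[2,:] = [+0.0000 +1.7411 +0.1518 -0.3750]
  T[3,:] = [+0.0000 -1.0804 +0.3161 -0.4750]
|roots of det(T-λI)|: 1.2668, 0.8426, 0.8365, 0.0000.
ρ = 1.2668; 1.2668 > 1: divergent.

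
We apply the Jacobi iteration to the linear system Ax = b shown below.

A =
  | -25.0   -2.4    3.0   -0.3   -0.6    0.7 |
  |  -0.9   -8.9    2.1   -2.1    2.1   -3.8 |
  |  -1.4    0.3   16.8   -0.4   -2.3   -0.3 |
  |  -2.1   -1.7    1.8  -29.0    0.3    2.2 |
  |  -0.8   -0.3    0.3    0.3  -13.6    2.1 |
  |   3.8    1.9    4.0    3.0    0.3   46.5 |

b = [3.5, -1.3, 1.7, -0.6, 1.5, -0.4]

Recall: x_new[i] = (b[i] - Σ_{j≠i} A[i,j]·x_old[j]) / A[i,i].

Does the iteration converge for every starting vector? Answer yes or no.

Write A = D+L+U with D = diag(-25, -8.9, 16.8, -29, -13.6, 46.5).
Jacobi: T = -D⁻¹(L+U), T[1,3] = -(-2.1)/(-8.9) = -0.2360; T[1,1] = 0.
  T[0,:] = [+0.0000  -0.0960  +0.1200  -0.0120  -0.0240  +0.0280]
  T[1,:] = [-0.1011  +0.0000  +0.2360  -0.2360  +0.2360  -0.4270]
  T[2,:] = [+0.0833  -0.0179  +0.0000  +0.0238  +0.1369  +0.0179]
  T[3,:] = [-0.0724  -0.0586  +0.0621  +0.0000  +0.0103  +0.0759]
  T[4,:] = [-0.0588  -0.0221  +0.0221  +0.0221  +0.0000  +0.1544]
  T[5,:] = [-0.0817  -0.0409  -0.0860  -0.0645  -0.0065  +0.0000]
|λ(T)| sorted: 0.2606, 0.2188, 0.2188, 0.1418, 0.1084, 0.0236.
ρ(T) = max|λ| = 0.2606; 0.2606 < 1, so it converges for any x₀.

yes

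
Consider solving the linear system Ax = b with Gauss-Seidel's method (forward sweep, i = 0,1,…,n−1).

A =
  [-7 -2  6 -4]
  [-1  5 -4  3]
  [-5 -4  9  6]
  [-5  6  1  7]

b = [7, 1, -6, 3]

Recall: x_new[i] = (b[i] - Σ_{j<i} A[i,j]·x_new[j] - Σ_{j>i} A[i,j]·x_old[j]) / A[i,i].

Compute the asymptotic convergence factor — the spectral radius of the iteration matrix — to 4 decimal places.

Write A = D+L+U with D = diag(-7, 5, 9, 7).
GS T = -(D+L)⁻¹U: row 0 first, T[0,3] = -(-4)/(-7) = -0.5714; later rows by forward substitution.
  T[0,:] = [+0.0000  -0.2857  +0.8571  -0.5714]
  T[1,:] = [+0.0000  -0.0571  +0.9714  -0.7143]
  T[2,:] = [+0.0000  -0.1841  +0.9079  -1.3016]
  T[3,:] = [+0.0000  -0.1288  -0.3501  +0.3900]
|λ(T)| sorted: 1.3644, 0.2824, 0.2824, 0.0000.
spectral radius ρ = 1.3644; 1.3644 > 1: divergent.

1.3644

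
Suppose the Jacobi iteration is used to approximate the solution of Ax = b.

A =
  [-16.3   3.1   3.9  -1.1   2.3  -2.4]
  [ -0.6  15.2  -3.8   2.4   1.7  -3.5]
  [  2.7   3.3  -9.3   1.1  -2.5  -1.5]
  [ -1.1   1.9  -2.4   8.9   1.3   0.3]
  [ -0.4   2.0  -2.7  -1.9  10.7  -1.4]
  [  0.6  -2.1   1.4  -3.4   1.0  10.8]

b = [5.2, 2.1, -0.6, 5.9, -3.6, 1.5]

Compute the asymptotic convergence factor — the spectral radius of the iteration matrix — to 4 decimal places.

Write A = D+L+U with D = diag(-16.3, 15.2, -9.3, 8.9, 10.7, 10.8).
T_J = -D⁻¹(L+U): T[1,2] = -(-3.8)/(15.2) = +0.2500; T[1,1] = 0.
  T[0,:] = [+0.0000 +0.1902 +0.2393 -0.0675 +0.1411 -0.1472]
  T[1,:] = [+0.0395 +0.0000 +0.2500 -0.1579 -0.1118 +0.2303]
  T[2,:] = [+0.2903 +0.3548 +0.0000 +0.1183 -0.2688 -0.1613]
  T[3,:] = [+0.1236 -0.2135 +0.2697 +0.0000 -0.1461 -0.0337]
  T[4,:] = [+0.0374 -0.1869 +0.2523 +0.1776 +0.0000 +0.1308]
  T[5,:] = [-0.0556 +0.1944 -0.1296 +0.3148 -0.0926 +0.0000]
moduli |λ_i(T)| = 0.5656, 0.3229, 0.3229, 0.2844, 0.2844, 0.2170.
ρ(T) = max|λ| = 0.5656; 0.5656 < 1 ⇒ converges.

0.5656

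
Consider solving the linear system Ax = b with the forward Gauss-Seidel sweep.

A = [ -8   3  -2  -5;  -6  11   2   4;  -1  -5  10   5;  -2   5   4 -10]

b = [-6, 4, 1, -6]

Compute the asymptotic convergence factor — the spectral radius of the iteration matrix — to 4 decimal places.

0.7392

Diagonal D = diag(-8, 11, 10, -10); L, U strict lower/upper.
T_GS = -(D+L)⁻¹U: row 0 first, T[0,1] = -(3)/(-8) = +0.3750; later rows by forward substitution.
  T[0,:] = [+0.0000, +0.3750, -0.2500, -0.6250]
  T[1,:] = [+0.0000, +0.2045, -0.3182, -0.7045]
  T[2,:] = [+0.0000, +0.1398, -0.1841, -0.9148]
  T[3,:] = [+0.0000, +0.0832, -0.1827, -0.5932]
moduli |λ_i(T)| = 0.7392, 0.0960, 0.0960, 0.0000.
ρ(T) = max|λ| = 0.7392; 0.7392 < 1: convergent.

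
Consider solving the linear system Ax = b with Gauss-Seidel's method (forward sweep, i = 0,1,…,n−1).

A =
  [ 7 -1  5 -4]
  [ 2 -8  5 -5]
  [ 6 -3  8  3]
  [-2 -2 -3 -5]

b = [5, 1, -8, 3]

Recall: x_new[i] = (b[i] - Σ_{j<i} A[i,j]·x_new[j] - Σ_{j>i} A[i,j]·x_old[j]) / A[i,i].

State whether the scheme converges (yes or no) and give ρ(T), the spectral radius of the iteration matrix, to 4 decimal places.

Let D = diag(7, -8, 8, -5); L, U the strict triangles.
Gauss-Seidel: T = -(D+L)⁻¹U, row 0 first, T[0,2] = -(5)/(7) = -0.7143; later rows by forward substitution.
  T[0,:] = [+0.0000, +0.1429, -0.7143, +0.5714]
  T[1,:] = [+0.0000, +0.0357, +0.4464, -0.4821]
  T[2,:] = [+0.0000, -0.0938, +0.7031, -0.9844]
  T[3,:] = [+0.0000, -0.0152, -0.3147, +0.5549]
|λ(T)| sorted: 1.1666, 0.1071, 0.1071, 0.0000.
ρ(T) = max|λ| = 1.1666; 1.1666 > 1, so it fails to converge.

no, ρ = 1.1666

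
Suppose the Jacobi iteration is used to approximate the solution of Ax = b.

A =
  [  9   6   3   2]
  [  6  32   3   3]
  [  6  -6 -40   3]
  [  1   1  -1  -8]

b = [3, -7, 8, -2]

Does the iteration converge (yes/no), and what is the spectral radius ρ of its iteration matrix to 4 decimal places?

yes, ρ = 0.3067

A = D + L + U where D = diag(9, 32, -40, -8).
Jacobi: T = -D⁻¹(L+U), T[3,2] = -(-1)/(-8) = -0.1250; T[3,3] = 0.
  T[0,:] = [+0.0000 -0.6667 -0.3333 -0.2222]
  T[1,:] = [-0.1875 +0.0000 -0.0938 -0.0938]
  T[2,:] = [+0.1500 -0.1500 +0.0000 +0.0750]
  T[3,:] = [+0.1250 +0.1250 -0.1250 +0.0000]
|eigenvalues of T|: 0.3067, 0.1747, 0.1747, 0.1668.
spectral radius ρ = 0.3067; 0.3067 < 1 ⇒ converges.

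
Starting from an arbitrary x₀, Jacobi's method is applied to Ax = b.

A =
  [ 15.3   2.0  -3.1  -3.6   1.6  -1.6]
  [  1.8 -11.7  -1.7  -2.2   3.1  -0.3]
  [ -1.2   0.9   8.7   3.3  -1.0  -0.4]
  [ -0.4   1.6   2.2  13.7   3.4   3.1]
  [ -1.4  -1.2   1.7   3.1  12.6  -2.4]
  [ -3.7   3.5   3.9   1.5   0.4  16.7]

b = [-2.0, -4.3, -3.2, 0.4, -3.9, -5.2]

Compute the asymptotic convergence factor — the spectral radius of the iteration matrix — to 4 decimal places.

Let D = diag(15.3, -11.7, 8.7, 13.7, 12.6, 16.7); L, U the strict triangles.
Jacobi T = -D⁻¹(L+U): T[4,3] = -(3.1)/(12.6) = -0.2460; T[4,4] = 0.
  T[0,:] = [+0.0000  -0.1307  +0.2026  +0.2353  -0.1046  +0.1046]
  T[1,:] = [+0.1538  +0.0000  -0.1453  -0.1880  +0.2650  -0.0256]
  T[2,:] = [+0.1379  -0.1034  +0.0000  -0.3793  +0.1149  +0.0460]
  T[3,:] = [+0.0292  -0.1168  -0.1606  +0.0000  -0.2482  -0.2263]
  T[4,:] = [+0.1111  +0.0952  -0.1349  -0.2460  +0.0000  +0.1905]
  T[5,:] = [+0.2216  -0.2096  -0.2335  -0.0898  -0.0240  +0.0000]
|λ(T)| sorted: 0.5522, 0.3809, 0.3809, 0.2369, 0.1925, 0.0485.
ρ(T) = max|λ| = 0.5522; 0.5522 < 1 ⇒ converges.

0.5522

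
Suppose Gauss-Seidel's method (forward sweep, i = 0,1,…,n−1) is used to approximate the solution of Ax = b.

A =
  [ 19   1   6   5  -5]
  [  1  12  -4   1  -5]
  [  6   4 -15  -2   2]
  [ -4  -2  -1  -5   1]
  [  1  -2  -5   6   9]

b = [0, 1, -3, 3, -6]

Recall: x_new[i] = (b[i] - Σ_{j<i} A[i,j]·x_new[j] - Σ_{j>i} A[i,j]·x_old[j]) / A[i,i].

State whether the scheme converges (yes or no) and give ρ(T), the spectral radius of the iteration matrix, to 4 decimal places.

yes, ρ = 0.5017

Let D = diag(19, 12, -15, -5, 9); L, U the strict triangles.
GS T = -(D+L)⁻¹U: row 0 first, T[0,4] = -(-5)/(19) = +0.2632; later rows by forward substitution.
  T[0,:] = [+0.0000 -0.0526 -0.3158 -0.2632 +0.2632]
  T[1,:] = [+0.0000 +0.0044 +0.3596 -0.0614 +0.3947]
  T[2,:] = [+0.0000 -0.0199 -0.0304 -0.2550 +0.3439]
  T[3,:] = [+0.0000 +0.0443 +0.1149 +0.2861 -0.2372]
  T[4,:] = [+0.0000 -0.0338 +0.0215 -0.3168 +0.4076]
moduli |λ_i(T)| = 0.5017, 0.2321, 0.0585, 0.0076, 0.0000.
ρ = 0.5017; 0.5017 < 1: convergent.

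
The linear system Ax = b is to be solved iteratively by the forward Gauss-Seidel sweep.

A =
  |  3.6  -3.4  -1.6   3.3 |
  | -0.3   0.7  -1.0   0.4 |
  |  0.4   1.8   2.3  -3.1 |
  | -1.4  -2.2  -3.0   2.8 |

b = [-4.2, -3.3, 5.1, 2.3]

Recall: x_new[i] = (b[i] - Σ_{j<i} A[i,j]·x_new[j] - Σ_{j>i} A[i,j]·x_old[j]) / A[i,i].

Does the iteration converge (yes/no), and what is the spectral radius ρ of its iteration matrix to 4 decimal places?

Diagonal D = diag(3.6, 0.7, 2.3, 2.8); L, U strict lower/upper.
T_GS = -(D+L)⁻¹U: row 0 first, T[0,3] = -(3.3)/(3.6) = -0.9167; later rows by forward substitution.
  T[0,:] = [+0.0000 +0.9444 +0.4444 -0.9167]
  T[1,:] = [+0.0000 +0.4048 +1.6190 -0.9643]
  T[2,:] = [+0.0000 -0.4810 -1.3444 +2.2619]
  T[3,:] = [+0.0000 +0.2749 +0.0539 +1.2075]
|eigenvalues of T|: 1.3396, 0.8239, 0.8239, 0.0000.
spectral radius ρ = 1.3396; 1.3396 > 1 ⇒ diverges.

no, ρ = 1.3396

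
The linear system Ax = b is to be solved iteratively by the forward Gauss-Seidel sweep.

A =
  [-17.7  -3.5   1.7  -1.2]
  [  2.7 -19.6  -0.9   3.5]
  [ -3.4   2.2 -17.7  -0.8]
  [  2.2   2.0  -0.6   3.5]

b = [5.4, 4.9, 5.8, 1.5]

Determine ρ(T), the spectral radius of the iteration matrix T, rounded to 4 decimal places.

Write A = D+L+U with D = diag(-17.7, -19.6, -17.7, 3.5).
GS T = -(D+L)⁻¹U: row 0 first, T[0,2] = -(1.7)/(-17.7) = +0.0960; later rows by forward substitution.
  T[0,:] = [+0.0000  -0.1977  +0.0960  -0.0678]
  T[1,:] = [+0.0000  -0.0272  -0.0327  +0.1692]
  T[2,:] = [+0.0000  +0.0346  -0.0225  -0.0111]
  T[3,:] = [+0.0000  +0.1458  -0.0456  -0.0560]
|eigenvalues of T|: 0.2018, 0.1079, 0.0119, 0.0000.
spectral radius ρ = 0.2018; 0.2018 < 1: convergent.

0.2018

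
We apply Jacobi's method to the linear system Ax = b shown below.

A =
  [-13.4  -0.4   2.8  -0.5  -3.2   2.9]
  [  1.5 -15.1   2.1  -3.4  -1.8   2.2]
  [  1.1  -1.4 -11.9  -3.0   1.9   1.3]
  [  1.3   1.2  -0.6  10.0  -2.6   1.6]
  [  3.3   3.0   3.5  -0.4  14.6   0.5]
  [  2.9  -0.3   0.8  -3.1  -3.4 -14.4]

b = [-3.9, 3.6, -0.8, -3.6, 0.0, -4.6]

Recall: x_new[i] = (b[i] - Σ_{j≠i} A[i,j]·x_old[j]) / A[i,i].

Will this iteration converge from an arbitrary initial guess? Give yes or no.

yes

Split A = D + L + U, D = diag(-13.4, -15.1, -11.9, 10, 14.6, -14.4).
T_J = -D⁻¹(L+U): T[0,5] = -(2.9)/(-13.4) = +0.2164; T[0,0] = 0.
  T[0,:] = [+0.0000, -0.0299, +0.2090, -0.0373, -0.2388, +0.2164]
  T[1,:] = [+0.0993, +0.0000, +0.1391, -0.2252, -0.1192, +0.1457]
  T[2,:] = [+0.0924, -0.1176, +0.0000, -0.2521, +0.1597, +0.1092]
  T[3,:] = [-0.1300, -0.1200, +0.0600, +0.0000, +0.2600, -0.1600]
  T[4,:] = [-0.2260, -0.2055, -0.2397, +0.0274, +0.0000, -0.0342]
  T[5,:] = [+0.2014, -0.0208, +0.0556, -0.2153, -0.2361, +0.0000]
|λ(T)| sorted: 0.5959, 0.3166, 0.3166, 0.2580, 0.2182, 0.0633.
spectral radius ρ = 0.5959; 0.5959 < 1, so it converges for any x₀.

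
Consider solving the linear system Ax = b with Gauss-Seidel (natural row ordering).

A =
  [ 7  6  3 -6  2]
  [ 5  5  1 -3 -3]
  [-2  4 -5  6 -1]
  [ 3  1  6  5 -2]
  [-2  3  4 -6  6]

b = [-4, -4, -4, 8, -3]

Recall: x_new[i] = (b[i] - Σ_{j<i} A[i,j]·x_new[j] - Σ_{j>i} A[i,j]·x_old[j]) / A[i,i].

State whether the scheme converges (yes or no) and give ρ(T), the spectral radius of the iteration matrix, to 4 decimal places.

Diagonal D = diag(7, 5, -5, 5, 6); L, U strict lower/upper.
Gauss-Seidel: T = -(D+L)⁻¹U, row 0 first, T[0,1] = -(6)/(7) = -0.8571; later rows by forward substitution.
  T[0,:] = [+0.0000  -0.8571  -0.4286  +0.8571  -0.2857]
  T[1,:] = [+0.0000  +0.8571  +0.2286  -0.2571  +0.8857]
  T[2,:] = [+0.0000  +1.0286  +0.3543  +0.6514  +0.6229]
  T[3,:] = [+0.0000  -0.8914  -0.2137  -1.2446  -0.3531]
  T[4,:] = [+0.0000  -2.2914  -0.7070  -1.2646  -1.3065]
eigenvalue magnitudes: 1.2410, 0.6504, 0.6504, 0.0522, 0.0000.
ρ = 1.2410; 1.2410 > 1 ⇒ diverges.

no, ρ = 1.2410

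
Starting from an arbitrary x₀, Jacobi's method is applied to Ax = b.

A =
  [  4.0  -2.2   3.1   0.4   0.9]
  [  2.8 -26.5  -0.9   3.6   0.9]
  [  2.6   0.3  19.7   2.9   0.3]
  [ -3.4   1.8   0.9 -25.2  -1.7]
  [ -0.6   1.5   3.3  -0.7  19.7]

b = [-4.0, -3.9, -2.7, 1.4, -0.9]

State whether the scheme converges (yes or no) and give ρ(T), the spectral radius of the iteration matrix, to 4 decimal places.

yes, ρ = 0.4701

Split A = D + L + U, D = diag(4, -26.5, 19.7, -25.2, 19.7).
T_J = -D⁻¹(L+U): T[4,2] = -(3.3)/(19.7) = -0.1675; T[4,4] = 0.
  T[0,:] = [+0.0000, +0.5500, -0.7750, -0.1000, -0.2250]
  T[1,:] = [+0.1057, +0.0000, -0.0340, +0.1358, +0.0340]
  T[2,:] = [-0.1320, -0.0152, +0.0000, -0.1472, -0.0152]
  T[3,:] = [-0.1349, +0.0714, +0.0357, +0.0000, -0.0675]
  T[4,:] = [+0.0305, -0.0761, -0.1675, +0.0355, +0.0000]
|λ(T)| sorted: 0.4701, 0.2958, 0.1924, 0.0577, 0.0577.
ρ = 0.4701; 0.4701 < 1, so it converges for any x₀.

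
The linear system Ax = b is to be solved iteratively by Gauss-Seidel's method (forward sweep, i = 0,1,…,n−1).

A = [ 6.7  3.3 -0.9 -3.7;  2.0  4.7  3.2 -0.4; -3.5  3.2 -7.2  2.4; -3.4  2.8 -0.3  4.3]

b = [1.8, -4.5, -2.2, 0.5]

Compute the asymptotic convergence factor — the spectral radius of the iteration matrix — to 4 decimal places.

Let D = diag(6.7, 4.7, -7.2, 4.3); L, U the strict triangles.
GS T = -(D+L)⁻¹U: row 0 first, T[0,1] = -(3.3)/(6.7) = -0.4925; later rows by forward substitution.
  T[0,:] = [+0.0000 -0.4925 +0.1343 +0.5522]
  T[1,:] = [+0.0000 +0.2096 -0.7380 -0.1499]
  T[2,:] = [+0.0000 +0.3326 -0.3933 -0.0017]
  T[3,:] = [+0.0000 -0.5027 +0.5593 +0.5341]
moduli |λ_i(T)| = 0.6064, 0.3818, 0.3818, 0.0000.
spectral radius ρ = 0.6064; 0.6064 < 1, so it converges for any x₀.

0.6064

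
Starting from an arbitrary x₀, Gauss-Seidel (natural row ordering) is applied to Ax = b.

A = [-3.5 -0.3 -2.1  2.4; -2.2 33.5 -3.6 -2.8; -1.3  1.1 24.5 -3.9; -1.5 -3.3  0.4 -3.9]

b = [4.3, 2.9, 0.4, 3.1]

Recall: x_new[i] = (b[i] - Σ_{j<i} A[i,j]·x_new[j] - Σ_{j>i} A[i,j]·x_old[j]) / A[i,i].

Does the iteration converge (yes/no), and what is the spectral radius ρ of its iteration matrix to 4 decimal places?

Split A = D + L + U, D = diag(-3.5, 33.5, 24.5, -3.9).
GS T = -(D+L)⁻¹U: row 0 first, T[0,2] = -(-2.1)/(-3.5) = -0.6000; later rows by forward substitution.
  T[0,:] = [+0.0000 -0.0857 -0.6000 +0.6857]
  T[1,:] = [+0.0000 -0.0056 +0.0681 +0.1286]
  T[2,:] = [+0.0000 -0.0043 -0.0349 +0.1898]
  T[3,:] = [+0.0000 +0.0373 +0.1696 -0.3531]
|roots of det(T-λI)|: 0.4410, 0.0666, 0.0192, 0.0000.
ρ(T) = max|λ| = 0.4410; 0.4410 < 1 ⇒ converges.

yes, ρ = 0.4410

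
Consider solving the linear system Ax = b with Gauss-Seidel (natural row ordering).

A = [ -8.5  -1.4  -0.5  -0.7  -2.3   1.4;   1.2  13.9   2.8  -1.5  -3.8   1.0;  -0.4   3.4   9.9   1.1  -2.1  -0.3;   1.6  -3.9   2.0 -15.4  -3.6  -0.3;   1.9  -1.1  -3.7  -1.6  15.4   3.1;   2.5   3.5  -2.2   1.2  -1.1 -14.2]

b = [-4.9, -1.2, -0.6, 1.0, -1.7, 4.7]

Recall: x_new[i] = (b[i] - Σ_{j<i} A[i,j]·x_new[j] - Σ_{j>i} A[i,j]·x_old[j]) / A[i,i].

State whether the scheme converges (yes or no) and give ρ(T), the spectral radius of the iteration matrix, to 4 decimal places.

Split A = D + L + U, D = diag(-8.5, 13.9, 9.9, -15.4, 15.4, -14.2).
Gauss-Seidel: T = -(D+L)⁻¹U, row 0 first, T[0,3] = -(-0.7)/(-8.5) = -0.0824; later rows by forward substitution.
  T[0,:] = [+0.0000  -0.1647  -0.0588  -0.0824  -0.2706  +0.1647]
  T[1,:] = [+0.0000  +0.0142  -0.1964  +0.1150  +0.2967  -0.0862]
  T[2,:] = [+0.0000  -0.0115  +0.0651  -0.1539  +0.0993  +0.0665]
  T[3,:] = [+0.0000  -0.0222  +0.0521  -0.0577  -0.3241  +0.0281]
  T[4,:] = [+0.0000  +0.0163  +0.0143  -0.0246  +0.0448  -0.2089]
  T[5,:] = [+0.0000  -0.0268  -0.0655  +0.0347  -0.0207  +0.0160]
eigenvalue magnitudes: 0.2243, 0.1527, 0.1527, 0.0945, 0.0618, 0.0000.
ρ(T) = max|λ| = 0.2243; 0.2243 < 1, so it converges for any x₀.

yes, ρ = 0.2243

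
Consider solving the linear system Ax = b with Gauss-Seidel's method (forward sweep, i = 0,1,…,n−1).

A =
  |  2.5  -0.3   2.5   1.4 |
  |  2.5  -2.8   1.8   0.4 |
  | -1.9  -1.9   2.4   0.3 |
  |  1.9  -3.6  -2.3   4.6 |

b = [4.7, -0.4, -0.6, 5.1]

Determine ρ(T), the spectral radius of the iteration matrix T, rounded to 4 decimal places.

Split A = D + L + U, D = diag(2.5, -2.8, 2.4, 4.6).
Gauss-Seidel: T = -(D+L)⁻¹U, row 0 first, T[0,3] = -(1.4)/(2.5) = -0.5600; later rows by forward substitution.
  T[0,:] = [+0.0000, +0.1200, -1.0000, -0.5600]
  T[1,:] = [+0.0000, +0.1071, -0.2500, -0.3571]
  T[2,:] = [+0.0000, +0.1798, -0.9896, -0.8511]
  T[3,:] = [+0.0000, +0.1242, -0.2774, -0.4737]
|λ(T)| sorted: 1.2178, 0.1589, 0.0206, 0.0000.
ρ(T) = max|λ| = 1.2178; 1.2178 > 1, so it fails to converge.

1.2178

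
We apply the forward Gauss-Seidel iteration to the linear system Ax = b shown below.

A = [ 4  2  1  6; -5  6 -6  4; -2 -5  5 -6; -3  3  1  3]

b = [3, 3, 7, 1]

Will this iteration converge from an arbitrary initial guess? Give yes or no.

Let D = diag(4, 6, 5, 3); L, U the strict triangles.
GS T = -(D+L)⁻¹U: row 0 first, T[0,2] = -(1)/(4) = -0.2500; later rows by forward substitution.
  T[0,:] = [+0.0000 -0.5000 -0.2500 -1.5000]
  T[1,:] = [+0.0000 -0.4167 +0.7917 -1.9167]
  T[2,:] = [+0.0000 -0.6167 +0.6917 -1.3167]
  T[3,:] = [+0.0000 +0.1222 -1.2722 +0.8556]
eigenvalue magnitudes: 1.5313, 0.8576, 0.4569, 0.0000.
ρ(T) = max|λ| = 1.5313; 1.5313 > 1 ⇒ diverges.

no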